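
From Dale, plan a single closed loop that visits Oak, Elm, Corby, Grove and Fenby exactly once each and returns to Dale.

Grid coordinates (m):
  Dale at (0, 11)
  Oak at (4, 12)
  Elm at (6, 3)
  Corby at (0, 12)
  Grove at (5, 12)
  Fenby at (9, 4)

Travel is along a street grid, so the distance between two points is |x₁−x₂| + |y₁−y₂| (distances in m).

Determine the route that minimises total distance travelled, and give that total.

Dale→Oak→Elm→Corby→Grove→Fenby→Dale: 5+11+15+5+12+16 = 64
Dale→Oak→Elm→Corby→Fenby→Grove→Dale: 5+11+15+17+12+6 = 66
Dale→Oak→Elm→Grove→Corby→Fenby→Dale: 5+11+10+5+17+16 = 64
Dale→Oak→Elm→Grove→Fenby→Corby→Dale: 5+11+10+12+17+1 = 56
Dale→Oak→Elm→Fenby→Corby→Grove→Dale: 5+11+4+17+5+6 = 48
Dale→Oak→Elm→Fenby→Grove→Corby→Dale: 5+11+4+12+5+1 = 38
Dale→Oak→Corby→Elm→Grove→Fenby→Dale: 5+4+15+10+12+16 = 62
Dale→Oak→Corby→Elm→Fenby→Grove→Dale: 5+4+15+4+12+6 = 46
Dale→Oak→Corby→Grove→Elm→Fenby→Dale: 5+4+5+10+4+16 = 44
Dale→Oak→Corby→Grove→Fenby→Elm→Dale: 5+4+5+12+4+14 = 44
Dale→Oak→Corby→Fenby→Elm→Grove→Dale: 5+4+17+4+10+6 = 46
Dale→Oak→Corby→Fenby→Grove→Elm→Dale: 5+4+17+12+10+14 = 62
Dale→Oak→Grove→Elm→Corby→Fenby→Dale: 5+1+10+15+17+16 = 64
Dale→Oak→Grove→Elm→Fenby→Corby→Dale: 5+1+10+4+17+1 = 38
… (46 more)
Dale→Elm→Fenby→Grove→Oak→Corby→Dale: 14+4+12+1+4+1 = 36  ← best
The minimum is 36.
One optimal route: Dale → Elm → Fenby → Grove → Oak → Corby → Dale (or its reverse).

36 m — the shortest possible round trip.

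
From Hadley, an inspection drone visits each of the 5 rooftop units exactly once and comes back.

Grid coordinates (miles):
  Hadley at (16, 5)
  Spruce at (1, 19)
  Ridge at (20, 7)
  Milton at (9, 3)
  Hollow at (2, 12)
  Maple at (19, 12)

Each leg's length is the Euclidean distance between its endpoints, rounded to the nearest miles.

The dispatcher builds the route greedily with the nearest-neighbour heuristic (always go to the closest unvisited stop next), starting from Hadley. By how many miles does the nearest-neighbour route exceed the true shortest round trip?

Hadley: Ridge=4, Milton=7, Maple=8, Hollow=16, Spruce=21 ⇒ Ridge
Ridge: Maple=5, Milton=12, Hollow=19, Spruce=22 ⇒ Maple
Maple: Milton=13, Hollow=17, Spruce=19 ⇒ Milton
Milton: Hollow=11, Spruce=18 ⇒ Hollow
Hollow: Spruce=7 ⇒ Spruce
NN route Hadley → Ridge → Maple → Milton → Hollow → Spruce → Hadley costs 61.
Optimal: Hadley → Ridge → Maple → Spruce → Hollow → Milton → Hadley costs 53 (by enumerating all 60 distinct tours).
Excess = 61 − 53 = 8.

Excess over optimum: 8 miles.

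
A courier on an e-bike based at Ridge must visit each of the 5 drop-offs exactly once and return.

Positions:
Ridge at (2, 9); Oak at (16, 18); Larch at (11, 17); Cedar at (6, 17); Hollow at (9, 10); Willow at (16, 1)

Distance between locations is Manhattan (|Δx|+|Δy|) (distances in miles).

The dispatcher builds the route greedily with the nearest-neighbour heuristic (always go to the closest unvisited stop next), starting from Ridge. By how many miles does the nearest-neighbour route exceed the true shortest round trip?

8 miles longer than the optimal tour.

From Ridge: Hollow=8, Cedar=12, Larch=17, Willow=22, Oak=23 → choose Hollow (8).
From Hollow: Larch=9, Cedar=10, Oak=15, Willow=16 → choose Larch (9).
From Larch: Cedar=5, Oak=6, Willow=21 → choose Cedar (5).
From Cedar: Oak=11, Willow=26 → choose Oak (11).
From Oak: Willow=17 → choose Willow (17).
NN route Ridge → Hollow → Larch → Cedar → Oak → Willow → Ridge costs 72.
Optimal: Ridge → Cedar → Larch → Oak → Willow → Hollow → Ridge costs 64 (by enumerating all 60 distinct tours).
Excess = 72 − 64 = 8.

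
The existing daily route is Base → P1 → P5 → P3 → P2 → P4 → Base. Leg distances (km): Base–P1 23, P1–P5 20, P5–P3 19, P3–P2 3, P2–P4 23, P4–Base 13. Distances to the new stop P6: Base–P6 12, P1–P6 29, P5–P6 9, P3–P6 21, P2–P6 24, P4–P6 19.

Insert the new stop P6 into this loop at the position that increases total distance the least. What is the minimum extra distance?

Insertion cost between consecutive stops i–j is d(i,P6) + d(P6,j) − d(i,j):
  between Base and P1: 12 + 29 − 23 = 18
  between P1 and P5: 29 + 9 − 20 = 18
  between P5 and P3: 9 + 21 − 19 = 11
  between P3 and P2: 21 + 24 − 3 = 42
  between P2 and P4: 24 + 19 − 23 = 20
  between P4 and Base: 19 + 12 − 13 = 18
Cheapest insertion is between P5 and P3, adding 11.
New total = 101 + 11 = 112.

Minimum extra distance: 11 km, inserting P6 between P5 and P3.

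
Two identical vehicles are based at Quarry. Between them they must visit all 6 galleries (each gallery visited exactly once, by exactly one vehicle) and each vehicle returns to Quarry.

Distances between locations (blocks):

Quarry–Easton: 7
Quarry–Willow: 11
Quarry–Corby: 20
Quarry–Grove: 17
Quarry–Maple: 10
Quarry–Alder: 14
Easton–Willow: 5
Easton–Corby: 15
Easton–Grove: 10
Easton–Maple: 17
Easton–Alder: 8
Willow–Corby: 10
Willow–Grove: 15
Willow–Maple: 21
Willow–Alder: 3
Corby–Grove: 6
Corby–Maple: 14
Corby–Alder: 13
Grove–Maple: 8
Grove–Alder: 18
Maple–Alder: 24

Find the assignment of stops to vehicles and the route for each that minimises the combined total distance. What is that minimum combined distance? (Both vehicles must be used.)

65 blocks — the smallest possible combined total.

There are 2^5 − 1 = 31 ways to divide the 6 stops into two non-empty groups. For each, the best each vehicle can do is its own shortest tour through its group:
  {Easton} + {Willow, Corby, Grove, Maple, Alder}: 14 + 51 = 65
  {Willow} + {Easton, Corby, Grove, Maple, Alder}: 22 + 52 = 74
  {Easton, Willow} + {Corby, Grove, Maple, Alder}: 23 + 51 = 74
  {Corby} + {Easton, Willow, Grove, Maple, Alder}: 40 + 50 = 90
  {Easton, Corby} + {Willow, Grove, Maple, Alder}: 42 + 50 = 92
  {Willow, Corby} + {Easton, Grove, Maple, Alder}: 41 + 50 = 91
  … (31 splits in total)
Best: vehicle 1 Quarry → Easton → Quarry = 14; vehicle 2 Quarry → Willow → Alder → Corby → Grove → Maple → Quarry = 51; combined 65.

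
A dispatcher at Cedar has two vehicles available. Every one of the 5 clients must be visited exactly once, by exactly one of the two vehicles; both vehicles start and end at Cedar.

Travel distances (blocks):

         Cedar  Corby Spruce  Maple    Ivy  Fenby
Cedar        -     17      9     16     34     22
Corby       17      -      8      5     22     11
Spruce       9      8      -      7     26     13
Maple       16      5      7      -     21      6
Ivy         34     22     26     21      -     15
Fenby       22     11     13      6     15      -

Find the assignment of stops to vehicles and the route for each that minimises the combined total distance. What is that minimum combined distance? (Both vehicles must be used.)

Minimum combined distance: 94 blocks.

There are 2^4 − 1 = 15 ways to divide the 5 stops into two non-empty groups. For each, the best each vehicle can do is its own shortest tour through its group:
  {Corby} + {Spruce, Maple, Ivy, Fenby}: 34 + 71 = 105
  {Spruce} + {Corby, Maple, Ivy, Fenby}: 18 + 76 = 94
  {Corby, Spruce} + {Maple, Ivy, Fenby}: 34 + 71 = 105
  {Maple} + {Corby, Spruce, Ivy, Fenby}: 32 + 76 = 108
  {Corby, Maple} + {Spruce, Ivy, Fenby}: 38 + 71 = 109
  {Spruce, Maple} + {Corby, Ivy, Fenby}: 32 + 76 = 108
  … (15 splits in total)
Best: vehicle 1 Cedar → Spruce → Cedar = 18; vehicle 2 Cedar → Corby → Ivy → Fenby → Maple → Cedar = 76; combined 94.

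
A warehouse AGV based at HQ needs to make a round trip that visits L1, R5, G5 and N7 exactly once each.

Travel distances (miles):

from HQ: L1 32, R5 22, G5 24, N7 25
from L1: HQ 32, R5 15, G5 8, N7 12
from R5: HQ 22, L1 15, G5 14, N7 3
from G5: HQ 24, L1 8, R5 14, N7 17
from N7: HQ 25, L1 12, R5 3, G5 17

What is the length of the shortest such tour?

With 4 stops there are 4!/2 = 12 distinct round trips (a route and its reverse cost the same).
HQ-L1-R5-G5-N7-HQ: 32+15+14+17+25 = 103
HQ-L1-R5-N7-G5-HQ: 32+15+3+17+24 = 91
HQ-L1-G5-R5-N7-HQ: 32+8+14+3+25 = 82
HQ-L1-G5-N7-R5-HQ: 32+8+17+3+22 = 82
HQ-L1-N7-R5-G5-HQ: 32+12+3+14+24 = 85
HQ-L1-N7-G5-R5-HQ: 32+12+17+14+22 = 97
HQ-R5-L1-G5-N7-HQ: 22+15+8+17+25 = 87
HQ-R5-L1-N7-G5-HQ: 22+15+12+17+24 = 90
HQ-R5-G5-L1-N7-HQ: 22+14+8+12+25 = 81
HQ-R5-N7-L1-G5-HQ: 22+3+12+8+24 = 69
HQ-G5-L1-R5-N7-HQ: 24+8+15+3+25 = 75
HQ-G5-R5-L1-N7-HQ: 24+14+15+12+25 = 90
The minimum is 69.
One optimal route: HQ → R5 → N7 → L1 → G5 → HQ (or its reverse).

Minimum total distance: 69 miles.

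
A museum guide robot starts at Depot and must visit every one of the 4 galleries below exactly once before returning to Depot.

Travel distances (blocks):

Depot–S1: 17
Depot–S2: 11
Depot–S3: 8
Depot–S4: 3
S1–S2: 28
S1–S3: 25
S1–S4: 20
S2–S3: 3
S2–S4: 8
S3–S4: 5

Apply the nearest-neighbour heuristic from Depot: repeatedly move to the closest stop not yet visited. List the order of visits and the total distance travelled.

From Depot: distances to unvisited — S4=3, S3=8, S2=11, S1=17. Nearest is S4 (3).
From S4: distances to unvisited — S3=5, S2=8, S1=20. Nearest is S3 (5).
From S3: distances to unvisited — S2=3, S1=25. Nearest is S2 (3).
From S2: distances to unvisited — S1=28. Nearest is S1 (28).
Return S1→Depot: 17.
Total = 3 + 5 + 3 + 28 + 17 = 56.

Nearest-neighbour total = 56 blocks; route Depot → S4 → S3 → S2 → S1 → Depot.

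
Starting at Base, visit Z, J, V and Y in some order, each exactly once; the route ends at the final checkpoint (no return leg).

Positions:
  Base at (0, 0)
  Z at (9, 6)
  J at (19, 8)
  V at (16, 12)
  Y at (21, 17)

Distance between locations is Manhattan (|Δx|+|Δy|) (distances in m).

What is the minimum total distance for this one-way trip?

Shortest open route: 44 m.

There are 4! = 24 possible orderings.
Base→Z→J→V→Y: 15+12+7+10 = 44
Base→Z→J→Y→V: 15+12+11+10 = 48
Base→Z→V→J→Y: 15+13+7+11 = 46
Base→Z→V→Y→J: 15+13+10+11 = 49
Base→Z→Y→J→V: 15+23+11+7 = 56
Base→Z→Y→V→J: 15+23+10+7 = 55
Base→J→Z→V→Y: 27+12+13+10 = 62
Base→J→Z→Y→V: 27+12+23+10 = 72
Base→J→V→Z→Y: 27+7+13+23 = 70
Base→J→V→Y→Z: 27+7+10+23 = 67
Base→J→Y→Z→V: 27+11+23+13 = 74
Base→J→Y→V→Z: 27+11+10+13 = 61
Base→V→Z→J→Y: 28+13+12+11 = 64
Base→V→Z→Y→J: 28+13+23+11 = 75
… (10 more)
The minimum is 44.
One shortest path: Base → Z → J → V → Y.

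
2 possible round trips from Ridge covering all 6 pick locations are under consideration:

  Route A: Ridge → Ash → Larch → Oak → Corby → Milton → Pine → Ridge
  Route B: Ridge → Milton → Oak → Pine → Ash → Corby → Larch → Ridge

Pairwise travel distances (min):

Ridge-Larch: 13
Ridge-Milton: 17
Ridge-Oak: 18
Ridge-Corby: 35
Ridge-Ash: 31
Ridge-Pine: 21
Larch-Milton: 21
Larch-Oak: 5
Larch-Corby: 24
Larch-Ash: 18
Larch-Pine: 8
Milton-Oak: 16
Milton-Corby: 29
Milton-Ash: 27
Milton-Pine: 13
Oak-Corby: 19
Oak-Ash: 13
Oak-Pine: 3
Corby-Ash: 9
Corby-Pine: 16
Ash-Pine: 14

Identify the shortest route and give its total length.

Route A: 31 + 18 + 5 + 19 + 29 + 13 + 21 = 136
Route B: 17 + 16 + 3 + 14 + 9 + 24 + 13 = 96

96 min — Route B is the shortest.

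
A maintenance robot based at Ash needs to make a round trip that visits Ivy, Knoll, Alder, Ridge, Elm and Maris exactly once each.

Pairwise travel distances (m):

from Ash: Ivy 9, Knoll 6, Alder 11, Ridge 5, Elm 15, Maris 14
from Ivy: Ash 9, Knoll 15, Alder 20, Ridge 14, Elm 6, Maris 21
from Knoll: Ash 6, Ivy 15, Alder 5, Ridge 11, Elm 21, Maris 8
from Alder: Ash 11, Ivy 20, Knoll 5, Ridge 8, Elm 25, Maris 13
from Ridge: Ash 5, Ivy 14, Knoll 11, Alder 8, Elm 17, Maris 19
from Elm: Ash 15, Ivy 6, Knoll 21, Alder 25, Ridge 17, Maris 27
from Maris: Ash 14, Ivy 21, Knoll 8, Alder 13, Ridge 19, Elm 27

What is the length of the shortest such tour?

Ash - Ivy - Knoll - Alder - Ridge - Elm - Maris - Ash: 9+15+5+8+17+27+14 = 95
Ash - Ivy - Knoll - Alder - Ridge - Maris - Elm - Ash: 9+15+5+8+19+27+15 = 98
Ash - Ivy - Knoll - Alder - Elm - Ridge - Maris - Ash: 9+15+5+25+17+19+14 = 104
Ash - Ivy - Knoll - Alder - Elm - Maris - Ridge - Ash: 9+15+5+25+27+19+5 = 105
Ash - Ivy - Knoll - Alder - Maris - Ridge - Elm - Ash: 9+15+5+13+19+17+15 = 93
Ash - Ivy - Knoll - Alder - Maris - Elm - Ridge - Ash: 9+15+5+13+27+17+5 = 91
Ash - Ivy - Knoll - Ridge - Alder - Elm - Maris - Ash: 9+15+11+8+25+27+14 = 109
Ash - Ivy - Knoll - Ridge - Alder - Maris - Elm - Ash: 9+15+11+8+13+27+15 = 98
… (352 more)
Ash - Ivy - Elm - Ridge - Alder - Knoll - Maris - Ash: 9+6+17+8+5+8+14 = 67  ← best
The minimum is 67.
One optimal route: Ash → Ivy → Elm → Ridge → Alder → Knoll → Maris → Ash (or its reverse).

Minimum total distance: 67 m.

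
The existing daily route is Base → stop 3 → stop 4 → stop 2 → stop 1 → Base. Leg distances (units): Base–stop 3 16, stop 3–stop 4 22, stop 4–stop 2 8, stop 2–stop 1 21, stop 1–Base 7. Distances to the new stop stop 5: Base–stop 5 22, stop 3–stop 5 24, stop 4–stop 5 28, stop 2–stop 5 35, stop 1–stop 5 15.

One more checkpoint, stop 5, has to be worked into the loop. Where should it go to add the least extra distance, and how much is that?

Insertion cost between consecutive stops i–j is d(i,stop 5) + d(stop 5,j) − d(i,j):
  between Base and stop 3: 22 + 24 − 16 = 30
  between stop 3 and stop 4: 24 + 28 − 22 = 30
  between stop 4 and stop 2: 28 + 35 − 8 = 55
  between stop 2 and stop 1: 35 + 15 − 21 = 29
  between stop 1 and Base: 15 + 22 − 7 = 30
Cheapest insertion is between stop 2 and stop 1, adding 29.
New total = 74 + 29 = 103.

+29 — insert stop 5 between stop 2 and stop 1.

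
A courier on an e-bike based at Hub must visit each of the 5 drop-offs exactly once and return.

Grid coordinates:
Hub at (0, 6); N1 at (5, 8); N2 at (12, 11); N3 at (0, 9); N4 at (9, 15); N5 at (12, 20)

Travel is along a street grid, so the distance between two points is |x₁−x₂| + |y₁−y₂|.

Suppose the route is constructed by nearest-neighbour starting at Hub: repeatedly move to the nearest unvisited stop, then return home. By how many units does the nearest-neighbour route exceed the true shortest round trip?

The nearest-neighbour route is 8 longer than optimal.

From Hub: N3=3, N1=7, N2=17, N4=18, N5=26 → choose N3 (3).
From N3: N1=6, N2=14, N4=15, N5=23 → choose N1 (6).
From N1: N2=10, N4=11, N5=19 → choose N2 (10).
From N2: N4=7, N5=9 → choose N4 (7).
From N4: N5=8 → choose N5 (8).
NN route Hub → N3 → N1 → N2 → N4 → N5 → Hub costs 60.
Optimal: Hub → N1 → N2 → N5 → N4 → N3 → Hub costs 52 (by enumerating all 60 distinct tours).
Excess = 60 − 52 = 8.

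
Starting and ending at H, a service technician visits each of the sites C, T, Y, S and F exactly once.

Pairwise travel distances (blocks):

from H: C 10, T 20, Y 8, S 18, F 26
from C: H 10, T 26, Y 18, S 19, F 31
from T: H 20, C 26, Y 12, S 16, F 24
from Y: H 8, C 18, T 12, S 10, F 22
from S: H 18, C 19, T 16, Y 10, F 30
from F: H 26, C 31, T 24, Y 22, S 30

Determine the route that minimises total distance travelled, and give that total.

Minimum total distance: 99 blocks.

H - C - T - Y - S - F - H: 10+26+12+10+30+26 = 114
H - C - T - Y - F - S - H: 10+26+12+22+30+18 = 118
H - C - T - S - Y - F - H: 10+26+16+10+22+26 = 110
H - C - T - S - F - Y - H: 10+26+16+30+22+8 = 112
H - C - T - F - Y - S - H: 10+26+24+22+10+18 = 110
H - C - T - F - S - Y - H: 10+26+24+30+10+8 = 108
H - C - Y - T - S - F - H: 10+18+12+16+30+26 = 112
H - C - Y - T - F - S - H: 10+18+12+24+30+18 = 112
H - C - Y - S - T - F - H: 10+18+10+16+24+26 = 104
H - C - Y - S - F - T - H: 10+18+10+30+24+20 = 112
H - C - Y - F - T - S - H: 10+18+22+24+16+18 = 108
H - C - Y - F - S - T - H: 10+18+22+30+16+20 = 116
H - C - S - T - Y - F - H: 10+19+16+12+22+26 = 105
H - C - S - T - F - Y - H: 10+19+16+24+22+8 = 99
… (46 more)
The minimum is 99.
One optimal route: H → C → S → T → F → Y → H (or its reverse).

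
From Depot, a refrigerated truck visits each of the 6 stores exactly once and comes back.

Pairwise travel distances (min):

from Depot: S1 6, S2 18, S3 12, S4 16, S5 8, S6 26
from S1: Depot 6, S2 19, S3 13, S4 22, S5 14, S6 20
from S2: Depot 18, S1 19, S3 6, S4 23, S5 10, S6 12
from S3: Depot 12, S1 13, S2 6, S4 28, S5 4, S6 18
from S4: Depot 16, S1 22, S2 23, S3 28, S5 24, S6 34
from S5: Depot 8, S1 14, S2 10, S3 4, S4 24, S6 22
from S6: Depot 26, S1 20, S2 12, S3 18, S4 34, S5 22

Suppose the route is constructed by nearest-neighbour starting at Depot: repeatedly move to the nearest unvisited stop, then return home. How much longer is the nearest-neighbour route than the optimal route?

From Depot: S1=6, S5=8, S3=12, S4=16, S2=18, S6=26 → choose S1 (6).
From S1: S3=13, S5=14, S2=19, S6=20, S4=22 → choose S3 (13).
From S3: S5=4, S2=6, S6=18, S4=28 → choose S5 (4).
From S5: S2=10, S6=22, S4=24 → choose S2 (10).
From S2: S6=12, S4=23 → choose S6 (12).
From S6: S4=34 → choose S4 (34).
NN route Depot → S1 → S3 → S5 → S2 → S6 → S4 → Depot costs 95.
Optimal: Depot → S1 → S6 → S2 → S3 → S5 → S4 → Depot costs 88 (by enumerating all 360 distinct tours).
Excess = 95 − 88 = 7.

Excess over optimum: 7 min.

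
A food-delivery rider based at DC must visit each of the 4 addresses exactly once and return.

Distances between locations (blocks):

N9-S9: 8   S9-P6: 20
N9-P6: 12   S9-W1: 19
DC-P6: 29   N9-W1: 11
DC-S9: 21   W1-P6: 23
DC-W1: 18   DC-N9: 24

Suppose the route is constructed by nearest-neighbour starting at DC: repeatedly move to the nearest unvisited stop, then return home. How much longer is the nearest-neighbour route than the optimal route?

DC: W1=18, S9=21, N9=24, P6=29 ⇒ W1
W1: N9=11, S9=19, P6=23 ⇒ N9
N9: S9=8, P6=12 ⇒ S9
S9: P6=20 ⇒ P6
NN route DC → W1 → N9 → S9 → P6 → DC costs 86.
Optimal: DC → S9 → N9 → P6 → W1 → DC costs 82 (by enumerating all 12 distinct tours).
Excess = 86 − 82 = 4.

The nearest-neighbour route is 4 blocks longer than optimal.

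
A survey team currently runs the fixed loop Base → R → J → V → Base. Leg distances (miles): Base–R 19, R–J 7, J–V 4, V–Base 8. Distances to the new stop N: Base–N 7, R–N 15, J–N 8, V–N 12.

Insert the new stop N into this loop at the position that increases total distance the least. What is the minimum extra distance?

Insertion cost between consecutive stops i–j is d(i,N) + d(N,j) − d(i,j):
  between Base and R: 7 + 15 − 19 = 3
  between R and J: 15 + 8 − 7 = 16
  between J and V: 8 + 12 − 4 = 16
  between V and Base: 12 + 7 − 8 = 11
Cheapest insertion is between Base and R, adding 3.
New total = 38 + 3 = 41.

+3 miles — insert N between Base and R.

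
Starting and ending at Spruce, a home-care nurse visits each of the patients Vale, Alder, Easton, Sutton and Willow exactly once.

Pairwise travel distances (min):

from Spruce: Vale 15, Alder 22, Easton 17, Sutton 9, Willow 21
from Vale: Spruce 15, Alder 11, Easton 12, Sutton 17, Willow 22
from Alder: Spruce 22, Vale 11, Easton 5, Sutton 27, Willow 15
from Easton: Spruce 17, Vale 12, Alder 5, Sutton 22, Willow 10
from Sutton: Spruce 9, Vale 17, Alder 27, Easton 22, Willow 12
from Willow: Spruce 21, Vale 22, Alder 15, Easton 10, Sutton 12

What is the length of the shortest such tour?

Minimum total distance: 62 min.

Spruce-Vale-Alder-Easton-Sutton-Willow-Spruce: 15+11+5+22+12+21 = 86
Spruce-Vale-Alder-Easton-Willow-Sutton-Spruce: 15+11+5+10+12+9 = 62
Spruce-Vale-Alder-Sutton-Easton-Willow-Spruce: 15+11+27+22+10+21 = 106
Spruce-Vale-Alder-Sutton-Willow-Easton-Spruce: 15+11+27+12+10+17 = 92
Spruce-Vale-Alder-Willow-Easton-Sutton-Spruce: 15+11+15+10+22+9 = 82
Spruce-Vale-Alder-Willow-Sutton-Easton-Spruce: 15+11+15+12+22+17 = 92
Spruce-Vale-Easton-Alder-Sutton-Willow-Spruce: 15+12+5+27+12+21 = 92
Spruce-Vale-Easton-Alder-Willow-Sutton-Spruce: 15+12+5+15+12+9 = 68
Spruce-Vale-Easton-Sutton-Alder-Willow-Spruce: 15+12+22+27+15+21 = 112
Spruce-Vale-Easton-Sutton-Willow-Alder-Spruce: 15+12+22+12+15+22 = 98
Spruce-Vale-Easton-Willow-Alder-Sutton-Spruce: 15+12+10+15+27+9 = 88
Spruce-Vale-Easton-Willow-Sutton-Alder-Spruce: 15+12+10+12+27+22 = 98
Spruce-Vale-Sutton-Alder-Easton-Willow-Spruce: 15+17+27+5+10+21 = 95
Spruce-Vale-Sutton-Alder-Willow-Easton-Spruce: 15+17+27+15+10+17 = 101
… (46 more)
The minimum is 62.
One optimal route: Spruce → Vale → Alder → Easton → Willow → Sutton → Spruce (or its reverse).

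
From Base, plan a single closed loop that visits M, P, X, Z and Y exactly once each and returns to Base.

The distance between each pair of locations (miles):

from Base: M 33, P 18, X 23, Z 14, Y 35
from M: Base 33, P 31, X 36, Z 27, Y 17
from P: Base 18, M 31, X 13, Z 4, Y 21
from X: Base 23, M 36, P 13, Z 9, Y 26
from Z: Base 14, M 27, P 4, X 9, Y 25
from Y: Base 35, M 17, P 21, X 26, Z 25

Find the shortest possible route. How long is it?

107 miles — the shortest possible round trip.

There are 60 distinct closed tours to check (reversals are equivalent).
Base → M → P → X → Z → Y → Base: 33+31+13+9+25+35 = 146
Base → M → P → X → Y → Z → Base: 33+31+13+26+25+14 = 142
Base → M → P → Z → X → Y → Base: 33+31+4+9+26+35 = 138
Base → M → P → Z → Y → X → Base: 33+31+4+25+26+23 = 142
Base → M → P → Y → X → Z → Base: 33+31+21+26+9+14 = 134
Base → M → P → Y → Z → X → Base: 33+31+21+25+9+23 = 142
Base → M → X → P → Z → Y → Base: 33+36+13+4+25+35 = 146
Base → M → X → P → Y → Z → Base: 33+36+13+21+25+14 = 142
Base → M → X → Z → P → Y → Base: 33+36+9+4+21+35 = 138
Base → M → X → Z → Y → P → Base: 33+36+9+25+21+18 = 142
Base → M → X → Y → P → Z → Base: 33+36+26+21+4+14 = 134
Base → M → X → Y → Z → P → Base: 33+36+26+25+4+18 = 142
Base → M → Z → P → X → Y → Base: 33+27+4+13+26+35 = 138
Base → M → Z → P → Y → X → Base: 33+27+4+21+26+23 = 134
… (46 more)
Base → M → Y → P → X → Z → Base: 33+17+21+13+9+14 = 107  ← best
The minimum is 107.
One optimal route: Base → M → Y → P → X → Z → Base (or its reverse).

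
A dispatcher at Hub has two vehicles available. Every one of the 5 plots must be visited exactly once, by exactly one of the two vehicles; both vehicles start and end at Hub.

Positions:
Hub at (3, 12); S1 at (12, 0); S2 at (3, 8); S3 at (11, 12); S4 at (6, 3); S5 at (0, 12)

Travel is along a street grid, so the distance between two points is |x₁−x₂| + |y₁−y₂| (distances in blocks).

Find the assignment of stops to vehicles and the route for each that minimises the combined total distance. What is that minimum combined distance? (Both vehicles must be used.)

Check every non-empty split of the stops between the two vehicles; for each half take its own optimal tour:
  {S1} + {S2, S3, S4, S5}: 42 + 40 = 82
  {S2} + {S1, S3, S4, S5}: 8 + 48 = 56
  {S1, S2} + {S3, S4, S5}: 42 + 40 = 82
  {S3} + {S1, S2, S4, S5}: 16 + 48 = 64
  {S1, S3} + {S2, S4, S5}: 42 + 30 = 72
  {S2, S3} + {S1, S4, S5}: 24 + 48 = 72
  … (15 splits in total)
  {S1, S2, S3, S4} + {S5}: 42 + 6 = 48  ← best
Best: vehicle 1 Hub → S2 → S4 → S1 → S3 → Hub = 42; vehicle 2 Hub → S5 → Hub = 6; combined 48.

48 blocks — the smallest possible combined total.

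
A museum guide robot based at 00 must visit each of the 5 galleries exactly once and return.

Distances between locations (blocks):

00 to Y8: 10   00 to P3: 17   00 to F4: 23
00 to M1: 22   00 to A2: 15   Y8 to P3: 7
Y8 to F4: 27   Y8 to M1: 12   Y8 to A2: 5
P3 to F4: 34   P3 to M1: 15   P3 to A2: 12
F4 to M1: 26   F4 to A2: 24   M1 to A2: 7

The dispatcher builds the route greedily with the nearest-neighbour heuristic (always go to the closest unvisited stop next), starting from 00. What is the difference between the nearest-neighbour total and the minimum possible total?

From 00: Y8=10, A2=15, P3=17, M1=22, F4=23 → choose Y8 (10).
From Y8: A2=5, P3=7, M1=12, F4=27 → choose A2 (5).
From A2: M1=7, P3=12, F4=24 → choose M1 (7).
From M1: P3=15, F4=26 → choose P3 (15).
From P3: F4=34 → choose F4 (34).
NN route 00 → Y8 → A2 → M1 → P3 → F4 → 00 costs 94.
Optimal: 00 → Y8 → P3 → A2 → M1 → F4 → 00 costs 85 (by enumerating all 60 distinct tours).
Excess = 94 − 85 = 9.

The nearest-neighbour route is 9 blocks longer than optimal.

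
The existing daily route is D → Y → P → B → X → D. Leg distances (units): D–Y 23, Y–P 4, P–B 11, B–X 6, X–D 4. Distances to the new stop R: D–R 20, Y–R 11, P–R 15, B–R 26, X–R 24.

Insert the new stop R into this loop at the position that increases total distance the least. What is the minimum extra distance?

+8 — insert R between D and Y.

Insertion cost between consecutive stops i–j is d(i,R) + d(R,j) − d(i,j):
  between D and Y: 20 + 11 − 23 = 8
  between Y and P: 11 + 15 − 4 = 22
  between P and B: 15 + 26 − 11 = 30
  between B and X: 26 + 24 − 6 = 44
  between X and D: 24 + 20 − 4 = 40
Cheapest insertion is between D and Y, adding 8.
New total = 48 + 8 = 56.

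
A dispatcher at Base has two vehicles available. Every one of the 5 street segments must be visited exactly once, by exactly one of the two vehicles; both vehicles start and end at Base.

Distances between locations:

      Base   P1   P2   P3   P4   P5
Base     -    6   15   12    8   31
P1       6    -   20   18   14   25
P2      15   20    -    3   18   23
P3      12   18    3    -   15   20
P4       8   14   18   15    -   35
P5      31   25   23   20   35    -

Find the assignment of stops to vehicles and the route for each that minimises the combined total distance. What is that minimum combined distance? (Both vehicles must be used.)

85 — the smallest possible combined total.

Check every non-empty split of the stops between the two vehicles; for each half take its own optimal tour:
  {P1} + {P2, P3, P4, P5}: 12 + 80 = 92
  {P2} + {P1, P3, P4, P5}: 30 + 74 = 104
  {P1, P2} + {P3, P4, P5}: 41 + 74 = 115
  {P3} + {P1, P2, P4, P5}: 24 + 80 = 104
  {P1, P3} + {P2, P4, P5}: 36 + 80 = 116
  {P2, P3} + {P1, P4, P5}: 30 + 74 = 104
  … (15 splits in total)
  {P4} + {P1, P2, P3, P5}: 16 + 69 = 85  ← best
Best: vehicle 1 Base → P4 → Base = 16; vehicle 2 Base → P1 → P5 → P2 → P3 → Base = 69; combined 85.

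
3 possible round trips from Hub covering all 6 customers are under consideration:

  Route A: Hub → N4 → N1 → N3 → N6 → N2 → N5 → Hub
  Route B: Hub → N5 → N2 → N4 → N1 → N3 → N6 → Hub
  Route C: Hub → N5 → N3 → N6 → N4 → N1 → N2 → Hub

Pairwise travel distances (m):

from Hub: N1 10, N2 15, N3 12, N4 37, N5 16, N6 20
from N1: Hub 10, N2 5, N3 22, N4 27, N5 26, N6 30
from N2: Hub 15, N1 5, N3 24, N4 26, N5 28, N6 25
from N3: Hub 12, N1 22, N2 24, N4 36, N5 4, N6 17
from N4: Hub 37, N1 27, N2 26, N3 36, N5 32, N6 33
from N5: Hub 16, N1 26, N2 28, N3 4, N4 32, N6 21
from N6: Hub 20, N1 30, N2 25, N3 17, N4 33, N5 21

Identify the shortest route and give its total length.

Shortest is Route C, total 117 m.

Route A: 37 + 27 + 22 + 17 + 25 + 28 + 16 = 172
Route B: 16 + 28 + 26 + 27 + 22 + 17 + 20 = 156
Route C: 16 + 4 + 17 + 33 + 27 + 5 + 15 = 117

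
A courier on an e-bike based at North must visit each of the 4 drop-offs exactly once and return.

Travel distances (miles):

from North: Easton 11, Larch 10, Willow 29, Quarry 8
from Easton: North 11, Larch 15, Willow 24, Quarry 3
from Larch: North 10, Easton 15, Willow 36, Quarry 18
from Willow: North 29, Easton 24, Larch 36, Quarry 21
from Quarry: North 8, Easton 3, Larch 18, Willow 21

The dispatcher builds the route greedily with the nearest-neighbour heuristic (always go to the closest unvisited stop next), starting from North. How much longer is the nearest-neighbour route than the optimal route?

The nearest-neighbour route is 13 miles longer than optimal.

North: Quarry=8, Larch=10, Easton=11, Willow=29 ⇒ Quarry
Quarry: Easton=3, Larch=18, Willow=21 ⇒ Easton
Easton: Larch=15, Willow=24 ⇒ Larch
Larch: Willow=36 ⇒ Willow
NN route North → Quarry → Easton → Larch → Willow → North costs 91.
Optimal: North → Larch → Easton → Willow → Quarry → North costs 78 (by enumerating all 12 distinct tours).
Excess = 91 − 78 = 13.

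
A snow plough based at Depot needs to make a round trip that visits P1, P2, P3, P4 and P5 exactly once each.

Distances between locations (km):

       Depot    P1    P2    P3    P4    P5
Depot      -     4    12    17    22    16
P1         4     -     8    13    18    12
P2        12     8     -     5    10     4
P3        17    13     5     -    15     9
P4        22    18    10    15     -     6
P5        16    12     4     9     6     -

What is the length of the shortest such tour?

Depot→P1→P2→P3→P4→P5→Depot: 4+8+5+15+6+16 = 54
Depot→P1→P2→P3→P5→P4→Depot: 4+8+5+9+6+22 = 54
Depot→P1→P2→P4→P3→P5→Depot: 4+8+10+15+9+16 = 62
Depot→P1→P2→P4→P5→P3→Depot: 4+8+10+6+9+17 = 54
Depot→P1→P2→P5→P3→P4→Depot: 4+8+4+9+15+22 = 62
Depot→P1→P2→P5→P4→P3→Depot: 4+8+4+6+15+17 = 54
Depot→P1→P3→P2→P4→P5→Depot: 4+13+5+10+6+16 = 54
Depot→P1→P3→P2→P5→P4→Depot: 4+13+5+4+6+22 = 54
Depot→P1→P3→P4→P2→P5→Depot: 4+13+15+10+4+16 = 62
Depot→P1→P3→P4→P5→P2→Depot: 4+13+15+6+4+12 = 54
Depot→P1→P3→P5→P2→P4→Depot: 4+13+9+4+10+22 = 62
Depot→P1→P3→P5→P4→P2→Depot: 4+13+9+6+10+12 = 54
Depot→P1→P4→P2→P3→P5→Depot: 4+18+10+5+9+16 = 62
Depot→P1→P4→P2→P5→P3→Depot: 4+18+10+4+9+17 = 62
… (46 more)
The minimum is 54.
One optimal route: Depot → P1 → P2 → P3 → P4 → P5 → Depot (or its reverse).

Shortest round trip = 54 km.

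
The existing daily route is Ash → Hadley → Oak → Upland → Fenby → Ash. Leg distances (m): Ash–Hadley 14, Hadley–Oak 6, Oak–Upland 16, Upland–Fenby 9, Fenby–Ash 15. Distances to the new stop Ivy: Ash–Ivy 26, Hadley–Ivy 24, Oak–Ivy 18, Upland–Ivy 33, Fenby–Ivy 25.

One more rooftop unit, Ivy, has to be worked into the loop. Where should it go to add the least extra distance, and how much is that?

Minimum extra distance: 35 m, inserting Ivy between Oak and Upland.

Insertion cost between consecutive stops i–j is d(i,Ivy) + d(Ivy,j) − d(i,j):
  between Ash and Hadley: 26 + 24 − 14 = 36
  between Hadley and Oak: 24 + 18 − 6 = 36
  between Oak and Upland: 18 + 33 − 16 = 35
  between Upland and Fenby: 33 + 25 − 9 = 49
  between Fenby and Ash: 25 + 26 − 15 = 36
Cheapest insertion is between Oak and Upland, adding 35.
New total = 60 + 35 = 95.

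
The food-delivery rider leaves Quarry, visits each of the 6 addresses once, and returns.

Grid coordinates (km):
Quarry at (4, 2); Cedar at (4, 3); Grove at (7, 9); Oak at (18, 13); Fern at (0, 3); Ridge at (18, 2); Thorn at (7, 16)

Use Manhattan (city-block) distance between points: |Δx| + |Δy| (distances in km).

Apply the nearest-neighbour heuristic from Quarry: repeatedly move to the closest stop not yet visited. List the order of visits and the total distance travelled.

Nearest-neighbour total = 64 km; route Quarry → Cedar → Fern → Grove → Thorn → Oak → Ridge → Quarry.

At Quarry the remaining stops are Cedar 1, Fern 5, Grove 10, Ridge 14, Thorn 17, Oak 25; go to Cedar.
At Cedar the remaining stops are Fern 4, Grove 9, Ridge 15, Thorn 16, Oak 24; go to Fern.
At Fern the remaining stops are Grove 13, Ridge 19, Thorn 20, Oak 28; go to Grove.
At Grove the remaining stops are Thorn 7, Oak 15, Ridge 18; go to Thorn.
At Thorn the remaining stops are Oak 14, Ridge 25; go to Oak.
At Oak the remaining stops are Ridge 11; go to Ridge.
Return Ridge→Quarry: 14.
Total = 1 + 4 + 13 + 7 + 14 + 11 + 14 = 64.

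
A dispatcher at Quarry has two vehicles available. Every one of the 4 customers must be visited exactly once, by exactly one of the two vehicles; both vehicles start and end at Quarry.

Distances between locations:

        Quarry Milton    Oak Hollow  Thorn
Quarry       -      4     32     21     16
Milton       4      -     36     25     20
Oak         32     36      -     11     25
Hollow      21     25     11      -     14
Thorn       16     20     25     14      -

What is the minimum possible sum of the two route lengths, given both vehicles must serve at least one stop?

81 — the smallest possible combined total.

There are 2^3 − 1 = 7 ways to divide the 4 stops into two non-empty groups. For each, the best each vehicle can do is its own shortest tour through its group:
  {Milton} + {Oak, Hollow, Thorn}: 8 + 73 = 81
  {Oak} + {Milton, Hollow, Thorn}: 64 + 59 = 123
  {Milton, Oak} + {Hollow, Thorn}: 72 + 51 = 123
  {Hollow} + {Milton, Oak, Thorn}: 42 + 81 = 123
  {Milton, Hollow} + {Oak, Thorn}: 50 + 73 = 123
  {Oak, Hollow} + {Milton, Thorn}: 64 + 40 = 104
  … (7 splits in total)
Best: vehicle 1 Quarry → Milton → Quarry = 8; vehicle 2 Quarry → Oak → Hollow → Thorn → Quarry = 73; combined 81.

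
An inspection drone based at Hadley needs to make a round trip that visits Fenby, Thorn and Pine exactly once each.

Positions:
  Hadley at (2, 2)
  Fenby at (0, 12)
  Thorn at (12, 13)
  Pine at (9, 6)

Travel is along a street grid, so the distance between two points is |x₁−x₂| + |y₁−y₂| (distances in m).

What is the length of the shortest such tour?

Hadley→Fenby→Thorn→Pine→Hadley: 12+13+10+11 = 46
Hadley→Fenby→Pine→Thorn→Hadley: 12+15+10+21 = 58
Hadley→Thorn→Fenby→Pine→Hadley: 21+13+15+11 = 60
The minimum is 46.
One optimal route: Hadley → Fenby → Thorn → Pine → Hadley (or its reverse).

Minimum total distance: 46 m.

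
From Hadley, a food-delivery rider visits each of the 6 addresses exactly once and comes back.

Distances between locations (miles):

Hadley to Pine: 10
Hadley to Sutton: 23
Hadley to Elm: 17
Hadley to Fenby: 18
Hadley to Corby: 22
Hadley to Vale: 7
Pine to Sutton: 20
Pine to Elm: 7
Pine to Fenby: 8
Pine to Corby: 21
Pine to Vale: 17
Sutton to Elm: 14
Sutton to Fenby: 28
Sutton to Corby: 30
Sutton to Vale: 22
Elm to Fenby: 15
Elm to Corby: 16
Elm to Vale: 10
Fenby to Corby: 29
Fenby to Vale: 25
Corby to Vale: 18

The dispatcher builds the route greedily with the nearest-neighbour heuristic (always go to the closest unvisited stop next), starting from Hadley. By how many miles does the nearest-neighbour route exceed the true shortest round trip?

From Hadley: Vale=7, Pine=10, Elm=17, Fenby=18, Corby=22, Sutton=23 → choose Vale (7).
From Vale: Elm=10, Pine=17, Corby=18, Sutton=22, Fenby=25 → choose Elm (10).
From Elm: Pine=7, Sutton=14, Fenby=15, Corby=16 → choose Pine (7).
From Pine: Fenby=8, Sutton=20, Corby=21 → choose Fenby (8).
From Fenby: Sutton=28, Corby=29 → choose Sutton (28).
From Sutton: Corby=30 → choose Corby (30).
NN route Hadley → Vale → Elm → Pine → Fenby → Sutton → Corby → Hadley costs 112.
Optimal: Hadley → Pine → Fenby → Sutton → Elm → Corby → Vale → Hadley costs 101 (by enumerating all 360 distinct tours).
Excess = 112 − 101 = 11.

11 miles longer than the optimal tour.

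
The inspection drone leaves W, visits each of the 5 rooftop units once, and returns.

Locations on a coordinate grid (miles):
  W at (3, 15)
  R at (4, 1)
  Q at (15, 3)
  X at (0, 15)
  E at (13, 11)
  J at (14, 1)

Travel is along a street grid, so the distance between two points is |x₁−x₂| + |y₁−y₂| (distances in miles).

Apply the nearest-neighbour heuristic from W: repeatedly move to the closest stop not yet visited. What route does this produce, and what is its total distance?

From W: distances to unvisited — X=3, E=14, R=15, Q=24, J=25. Nearest is X (3).
From X: distances to unvisited — E=17, R=18, Q=27, J=28. Nearest is E (17).
From E: distances to unvisited — Q=10, J=11, R=19. Nearest is Q (10).
From Q: distances to unvisited — J=3, R=13. Nearest is J (3).
From J: distances to unvisited — R=10. Nearest is R (10).
Return R→W: 15.
Total = 3 + 17 + 10 + 3 + 10 + 15 = 58.

Total distance 58 miles via the nearest-neighbour route W → X → E → Q → J → R → W.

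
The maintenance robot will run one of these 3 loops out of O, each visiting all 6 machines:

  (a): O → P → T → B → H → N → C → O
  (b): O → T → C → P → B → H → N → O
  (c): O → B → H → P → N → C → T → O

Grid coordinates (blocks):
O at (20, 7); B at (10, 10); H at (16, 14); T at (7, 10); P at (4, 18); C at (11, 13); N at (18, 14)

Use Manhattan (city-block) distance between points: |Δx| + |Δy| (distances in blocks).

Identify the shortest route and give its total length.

(a): 27 + 11 + 3 + 10 + 2 + 8 + 15 = 76
(b): 16 + 7 + 12 + 14 + 10 + 2 + 9 = 70
(c): 13 + 10 + 16 + 18 + 8 + 7 + 16 = 88

70 blocks — (b) is the shortest.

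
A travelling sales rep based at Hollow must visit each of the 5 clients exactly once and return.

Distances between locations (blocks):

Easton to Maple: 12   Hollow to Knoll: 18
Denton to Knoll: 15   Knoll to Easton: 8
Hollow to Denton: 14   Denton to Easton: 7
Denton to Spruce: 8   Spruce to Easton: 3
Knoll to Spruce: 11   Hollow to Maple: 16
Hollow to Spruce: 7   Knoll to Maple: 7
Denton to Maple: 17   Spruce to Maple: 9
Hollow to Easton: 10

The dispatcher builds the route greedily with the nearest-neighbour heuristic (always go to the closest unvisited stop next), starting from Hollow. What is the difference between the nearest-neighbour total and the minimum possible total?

From Hollow: Spruce=7, Easton=10, Denton=14, Maple=16, Knoll=18 → choose Spruce (7).
From Spruce: Easton=3, Denton=8, Maple=9, Knoll=11 → choose Easton (3).
From Easton: Denton=7, Knoll=8, Maple=12 → choose Denton (7).
From Denton: Knoll=15, Maple=17 → choose Knoll (15).
From Knoll: Maple=7 → choose Maple (7).
NN route Hollow → Spruce → Easton → Denton → Knoll → Maple → Hollow costs 55.
Optimal: Hollow → Denton → Easton → Knoll → Maple → Spruce → Hollow costs 52 (by enumerating all 60 distinct tours).
Excess = 55 − 52 = 3.

3 blocks longer than the optimal tour.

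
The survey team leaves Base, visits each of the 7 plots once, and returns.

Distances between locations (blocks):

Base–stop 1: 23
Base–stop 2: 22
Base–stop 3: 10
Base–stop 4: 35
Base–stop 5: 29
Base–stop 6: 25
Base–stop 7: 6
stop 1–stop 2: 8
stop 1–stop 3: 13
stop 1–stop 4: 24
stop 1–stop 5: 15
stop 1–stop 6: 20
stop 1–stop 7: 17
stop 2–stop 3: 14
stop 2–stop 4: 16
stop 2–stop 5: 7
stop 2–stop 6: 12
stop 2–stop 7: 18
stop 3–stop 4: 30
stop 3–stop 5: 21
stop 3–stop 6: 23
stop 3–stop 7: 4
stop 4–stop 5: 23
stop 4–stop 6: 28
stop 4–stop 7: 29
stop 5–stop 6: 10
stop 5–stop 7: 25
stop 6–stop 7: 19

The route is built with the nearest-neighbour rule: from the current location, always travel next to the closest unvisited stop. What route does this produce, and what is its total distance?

From Base: distances to unvisited — stop 7=6, stop 3=10, stop 2=22, stop 1=23, stop 6=25, stop 5=29, stop 4=35. Nearest is stop 7 (6).
From stop 7: distances to unvisited — stop 3=4, stop 1=17, stop 2=18, stop 6=19, stop 5=25, stop 4=29. Nearest is stop 3 (4).
From stop 3: distances to unvisited — stop 1=13, stop 2=14, stop 5=21, stop 6=23, stop 4=30. Nearest is stop 1 (13).
From stop 1: distances to unvisited — stop 2=8, stop 5=15, stop 6=20, stop 4=24. Nearest is stop 2 (8).
From stop 2: distances to unvisited — stop 5=7, stop 6=12, stop 4=16. Nearest is stop 5 (7).
From stop 5: distances to unvisited — stop 6=10, stop 4=23. Nearest is stop 6 (10).
From stop 6: distances to unvisited — stop 4=28. Nearest is stop 4 (28).
Return stop 4→Base: 35.
Total = 6 + 4 + 13 + 8 + 7 + 10 + 28 + 35 = 111.

111 blocks along Base → stop 7 → stop 3 → stop 1 → stop 2 → stop 5 → stop 6 → stop 4 → Base.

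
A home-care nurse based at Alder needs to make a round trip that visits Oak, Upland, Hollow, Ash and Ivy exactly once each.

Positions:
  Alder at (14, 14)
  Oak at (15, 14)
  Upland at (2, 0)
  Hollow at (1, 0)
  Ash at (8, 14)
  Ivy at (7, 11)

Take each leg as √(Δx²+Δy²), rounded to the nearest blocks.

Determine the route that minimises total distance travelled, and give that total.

Minimum total distance: 43 blocks.

With 5 stops there are 5!/2 = 60 distinct round trips (a route and its reverse cost the same).
Alder-Oak-Upland-Hollow-Ash-Ivy-Alder: 1+19+1+16+3+8 = 48
Alder-Oak-Upland-Hollow-Ivy-Ash-Alder: 1+19+1+13+3+6 = 43
Alder-Oak-Upland-Ash-Hollow-Ivy-Alder: 1+19+15+16+13+8 = 72
Alder-Oak-Upland-Ash-Ivy-Hollow-Alder: 1+19+15+3+13+19 = 70
Alder-Oak-Upland-Ivy-Hollow-Ash-Alder: 1+19+12+13+16+6 = 67
Alder-Oak-Upland-Ivy-Ash-Hollow-Alder: 1+19+12+3+16+19 = 70
Alder-Oak-Hollow-Upland-Ash-Ivy-Alder: 1+20+1+15+3+8 = 48
Alder-Oak-Hollow-Upland-Ivy-Ash-Alder: 1+20+1+12+3+6 = 43
Alder-Oak-Hollow-Ash-Upland-Ivy-Alder: 1+20+16+15+12+8 = 72
Alder-Oak-Hollow-Ash-Ivy-Upland-Alder: 1+20+16+3+12+18 = 70
Alder-Oak-Hollow-Ivy-Upland-Ash-Alder: 1+20+13+12+15+6 = 67
Alder-Oak-Hollow-Ivy-Ash-Upland-Alder: 1+20+13+3+15+18 = 70
Alder-Oak-Ash-Upland-Hollow-Ivy-Alder: 1+7+15+1+13+8 = 45
Alder-Oak-Ash-Upland-Ivy-Hollow-Alder: 1+7+15+12+13+19 = 67
… (46 more)
The minimum is 43.
One optimal route: Alder → Oak → Upland → Hollow → Ivy → Ash → Alder (or its reverse).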